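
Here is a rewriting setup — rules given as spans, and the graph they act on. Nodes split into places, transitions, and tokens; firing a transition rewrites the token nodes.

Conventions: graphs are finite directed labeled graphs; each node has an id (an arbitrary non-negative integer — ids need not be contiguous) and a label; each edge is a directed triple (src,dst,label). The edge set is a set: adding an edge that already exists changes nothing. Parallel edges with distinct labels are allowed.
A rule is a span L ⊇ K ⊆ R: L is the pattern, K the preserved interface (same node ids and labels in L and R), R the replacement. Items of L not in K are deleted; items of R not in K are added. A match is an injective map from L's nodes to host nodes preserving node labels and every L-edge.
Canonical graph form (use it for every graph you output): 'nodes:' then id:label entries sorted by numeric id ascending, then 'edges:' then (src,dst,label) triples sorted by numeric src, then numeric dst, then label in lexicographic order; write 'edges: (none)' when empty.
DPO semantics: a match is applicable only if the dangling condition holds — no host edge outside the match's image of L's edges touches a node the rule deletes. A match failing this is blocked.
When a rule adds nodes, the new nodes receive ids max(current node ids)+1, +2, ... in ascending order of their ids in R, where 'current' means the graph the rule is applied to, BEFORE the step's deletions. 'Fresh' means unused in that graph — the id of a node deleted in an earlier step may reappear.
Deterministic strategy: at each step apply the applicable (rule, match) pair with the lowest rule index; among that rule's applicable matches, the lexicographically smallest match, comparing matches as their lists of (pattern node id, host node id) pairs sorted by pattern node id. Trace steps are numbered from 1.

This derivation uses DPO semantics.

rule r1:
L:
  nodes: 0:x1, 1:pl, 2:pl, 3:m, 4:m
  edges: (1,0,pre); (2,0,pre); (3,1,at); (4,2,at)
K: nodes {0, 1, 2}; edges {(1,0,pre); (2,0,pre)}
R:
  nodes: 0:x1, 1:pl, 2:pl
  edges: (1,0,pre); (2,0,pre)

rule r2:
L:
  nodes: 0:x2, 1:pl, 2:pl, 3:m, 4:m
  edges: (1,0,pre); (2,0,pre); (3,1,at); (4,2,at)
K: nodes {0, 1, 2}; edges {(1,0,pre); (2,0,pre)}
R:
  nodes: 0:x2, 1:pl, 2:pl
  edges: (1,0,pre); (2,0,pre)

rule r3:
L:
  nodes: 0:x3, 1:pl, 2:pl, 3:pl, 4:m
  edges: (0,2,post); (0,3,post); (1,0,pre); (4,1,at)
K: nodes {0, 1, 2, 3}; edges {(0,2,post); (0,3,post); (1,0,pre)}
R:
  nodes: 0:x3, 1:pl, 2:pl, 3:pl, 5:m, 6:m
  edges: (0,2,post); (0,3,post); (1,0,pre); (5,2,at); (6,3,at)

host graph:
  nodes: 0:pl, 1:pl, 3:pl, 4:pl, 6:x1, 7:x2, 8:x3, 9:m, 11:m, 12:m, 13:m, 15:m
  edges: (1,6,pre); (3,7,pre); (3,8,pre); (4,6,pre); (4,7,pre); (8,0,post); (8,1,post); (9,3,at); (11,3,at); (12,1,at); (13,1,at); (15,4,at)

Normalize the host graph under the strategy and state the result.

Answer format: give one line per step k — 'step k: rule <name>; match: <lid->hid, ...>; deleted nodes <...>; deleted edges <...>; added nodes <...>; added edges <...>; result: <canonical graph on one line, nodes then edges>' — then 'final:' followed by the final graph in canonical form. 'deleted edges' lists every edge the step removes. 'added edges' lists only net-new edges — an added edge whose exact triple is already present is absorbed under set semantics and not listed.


step 1: rule r1; match: 0->6, 1->1, 2->4, 3->12, 4->15; deleted nodes 12, 15; deleted edges (12,1,at); (15,4,at); added nodes (none); added edges (none); result: nodes: 0:pl, 1:pl, 3:pl, 4:pl, 6:x1, 7:x2, 8:x3, 9:m, 11:m, 13:m edges: (1,6,pre); (3,7,pre); (3,8,pre); (4,6,pre); (4,7,pre); (8,0,post); (8,1,post); (9,3,at); (11,3,at); (13,1,at)
step 2: rule r3; match: 0->8, 1->3, 2->0, 3->1, 4->9; deleted nodes 9; deleted edges (9,3,at); added nodes 14, 15; added edges (14,0,at); (15,1,at); result: nodes: 0:pl, 1:pl, 3:pl, 4:pl, 6:x1, 7:x2, 8:x3, 11:m, 13:m, 14:m, 15:m edges: (1,6,pre); (3,7,pre); (3,8,pre); (4,6,pre); (4,7,pre); (8,0,post); (8,1,post); (11,3,at); (13,1,at); (14,0,at); (15,1,at)
step 3: rule r3; match: 0->8, 1->3, 2->0, 3->1, 4->11; deleted nodes 11; deleted edges (11,3,at); added nodes 16, 17; added edges (16,0,at); (17,1,at); result: nodes: 0:pl, 1:pl, 3:pl, 4:pl, 6:x1, 7:x2, 8:x3, 13:m, 14:m, 15:m, 16:m, 17:m edges: (1,6,pre); (3,7,pre); (3,8,pre); (4,6,pre); (4,7,pre); (8,0,post); (8,1,post); (13,1,at); (14,0,at); (15,1,at); (16,0,at); (17,1,at)
final:
nodes: 0:pl, 1:pl, 3:pl, 4:pl, 6:x1, 7:x2, 8:x3, 13:m, 14:m, 15:m, 16:m, 17:m
edges: (1,6,pre); (3,7,pre); (3,8,pre); (4,6,pre); (4,7,pre); (8,0,post); (8,1,post); (13,1,at); (14,0,at); (15,1,at); (16,0,at); (17,1,at)


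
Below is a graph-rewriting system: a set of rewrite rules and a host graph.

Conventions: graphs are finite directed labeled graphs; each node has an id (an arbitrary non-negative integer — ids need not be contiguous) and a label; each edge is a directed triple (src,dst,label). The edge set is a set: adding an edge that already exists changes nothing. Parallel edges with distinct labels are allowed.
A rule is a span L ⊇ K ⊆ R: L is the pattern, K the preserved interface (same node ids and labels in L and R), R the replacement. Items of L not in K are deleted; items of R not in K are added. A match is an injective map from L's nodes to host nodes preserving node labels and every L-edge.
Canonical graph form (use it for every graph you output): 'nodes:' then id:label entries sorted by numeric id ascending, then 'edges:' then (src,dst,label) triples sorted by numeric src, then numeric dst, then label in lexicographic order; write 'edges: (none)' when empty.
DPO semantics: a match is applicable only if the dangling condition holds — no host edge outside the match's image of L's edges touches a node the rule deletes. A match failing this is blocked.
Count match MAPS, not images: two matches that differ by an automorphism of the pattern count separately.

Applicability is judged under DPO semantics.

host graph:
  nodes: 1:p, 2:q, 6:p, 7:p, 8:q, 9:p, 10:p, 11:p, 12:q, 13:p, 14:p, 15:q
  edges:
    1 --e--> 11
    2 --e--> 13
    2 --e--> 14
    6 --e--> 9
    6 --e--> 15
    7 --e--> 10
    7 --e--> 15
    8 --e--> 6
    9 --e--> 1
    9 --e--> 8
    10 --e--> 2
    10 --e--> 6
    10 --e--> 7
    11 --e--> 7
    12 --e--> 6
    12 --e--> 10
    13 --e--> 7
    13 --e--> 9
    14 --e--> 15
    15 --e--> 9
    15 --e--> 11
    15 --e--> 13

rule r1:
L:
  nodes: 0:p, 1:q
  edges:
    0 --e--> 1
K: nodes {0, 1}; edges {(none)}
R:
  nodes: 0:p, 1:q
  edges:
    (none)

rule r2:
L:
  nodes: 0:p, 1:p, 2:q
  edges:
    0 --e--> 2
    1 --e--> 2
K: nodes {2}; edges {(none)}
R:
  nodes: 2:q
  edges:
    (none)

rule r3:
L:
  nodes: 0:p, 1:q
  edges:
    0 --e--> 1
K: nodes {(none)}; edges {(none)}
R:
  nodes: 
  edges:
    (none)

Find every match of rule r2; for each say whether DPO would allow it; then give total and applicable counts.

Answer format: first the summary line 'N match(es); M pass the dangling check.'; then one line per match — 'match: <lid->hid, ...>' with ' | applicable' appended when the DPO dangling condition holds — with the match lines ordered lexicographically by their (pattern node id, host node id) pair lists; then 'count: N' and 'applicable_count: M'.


6 match(es); 0 pass the dangling check.
match: 0->6, 1->7, 2->15
match: 0->6, 1->14, 2->15
match: 0->7, 1->6, 2->15
match: 0->7, 1->14, 2->15
match: 0->14, 1->6, 2->15
match: 0->14, 1->7, 2->15
count: 6
applicable_count: 0


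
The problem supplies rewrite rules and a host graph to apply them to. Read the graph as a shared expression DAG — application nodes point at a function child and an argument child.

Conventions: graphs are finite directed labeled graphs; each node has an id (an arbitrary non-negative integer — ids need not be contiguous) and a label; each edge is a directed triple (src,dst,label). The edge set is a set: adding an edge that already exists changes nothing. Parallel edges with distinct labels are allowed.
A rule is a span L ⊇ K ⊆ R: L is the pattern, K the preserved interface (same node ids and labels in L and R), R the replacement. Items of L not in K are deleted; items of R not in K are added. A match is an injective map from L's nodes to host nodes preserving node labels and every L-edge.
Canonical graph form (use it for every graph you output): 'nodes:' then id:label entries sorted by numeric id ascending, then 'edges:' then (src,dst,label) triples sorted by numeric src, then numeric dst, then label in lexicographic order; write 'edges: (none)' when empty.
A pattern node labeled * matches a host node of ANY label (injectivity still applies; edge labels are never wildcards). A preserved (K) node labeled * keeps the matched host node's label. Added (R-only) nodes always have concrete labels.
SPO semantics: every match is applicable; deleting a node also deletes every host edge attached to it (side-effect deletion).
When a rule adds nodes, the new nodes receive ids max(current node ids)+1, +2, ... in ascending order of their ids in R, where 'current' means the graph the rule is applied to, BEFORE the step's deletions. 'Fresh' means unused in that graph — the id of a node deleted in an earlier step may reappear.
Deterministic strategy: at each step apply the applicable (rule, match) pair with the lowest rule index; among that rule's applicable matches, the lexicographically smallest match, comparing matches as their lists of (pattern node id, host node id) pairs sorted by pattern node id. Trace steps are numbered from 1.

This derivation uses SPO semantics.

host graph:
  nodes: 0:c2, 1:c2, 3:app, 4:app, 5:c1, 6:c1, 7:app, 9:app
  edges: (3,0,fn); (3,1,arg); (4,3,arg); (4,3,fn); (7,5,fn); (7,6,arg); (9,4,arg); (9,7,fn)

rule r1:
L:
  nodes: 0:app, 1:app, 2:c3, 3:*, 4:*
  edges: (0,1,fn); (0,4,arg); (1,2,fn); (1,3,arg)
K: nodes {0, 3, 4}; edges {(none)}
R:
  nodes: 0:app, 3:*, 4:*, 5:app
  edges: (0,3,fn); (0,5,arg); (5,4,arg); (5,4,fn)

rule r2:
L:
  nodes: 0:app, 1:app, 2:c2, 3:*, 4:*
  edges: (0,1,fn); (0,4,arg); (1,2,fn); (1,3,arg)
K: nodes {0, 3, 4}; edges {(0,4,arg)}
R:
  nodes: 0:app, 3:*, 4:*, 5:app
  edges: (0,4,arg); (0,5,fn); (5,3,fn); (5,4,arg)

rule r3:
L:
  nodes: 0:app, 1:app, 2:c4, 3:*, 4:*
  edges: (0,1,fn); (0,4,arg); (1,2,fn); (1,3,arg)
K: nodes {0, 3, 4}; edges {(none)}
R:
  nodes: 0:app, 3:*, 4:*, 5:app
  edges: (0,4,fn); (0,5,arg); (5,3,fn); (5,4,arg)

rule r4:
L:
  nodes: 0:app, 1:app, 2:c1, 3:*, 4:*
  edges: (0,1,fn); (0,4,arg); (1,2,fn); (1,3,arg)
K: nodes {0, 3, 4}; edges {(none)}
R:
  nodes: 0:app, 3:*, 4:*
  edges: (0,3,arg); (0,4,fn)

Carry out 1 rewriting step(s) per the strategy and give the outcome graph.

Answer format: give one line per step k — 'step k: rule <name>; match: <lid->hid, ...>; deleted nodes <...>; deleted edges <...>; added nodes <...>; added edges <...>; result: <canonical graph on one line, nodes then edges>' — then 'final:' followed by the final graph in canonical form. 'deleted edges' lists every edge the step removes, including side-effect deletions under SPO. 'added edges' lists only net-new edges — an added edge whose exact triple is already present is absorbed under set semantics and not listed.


step 1: rule r4; match: 0->9, 1->7, 2->5, 3->6, 4->4; deleted nodes 5, 7; deleted edges (7,5,fn); (7,6,arg); (9,4,arg); (9,7,fn); added nodes (none); added edges (9,4,fn); (9,6,arg); result: nodes: 0:c2, 1:c2, 3:app, 4:app, 6:c1, 9:app edges: (3,0,fn); (3,1,arg); (4,3,arg); (4,3,fn); (9,4,fn); (9,6,arg)
final:
nodes: 0:c2, 1:c2, 3:app, 4:app, 6:c1, 9:app
edges: (3,0,fn); (3,1,arg); (4,3,arg); (4,3,fn); (9,4,fn); (9,6,arg)


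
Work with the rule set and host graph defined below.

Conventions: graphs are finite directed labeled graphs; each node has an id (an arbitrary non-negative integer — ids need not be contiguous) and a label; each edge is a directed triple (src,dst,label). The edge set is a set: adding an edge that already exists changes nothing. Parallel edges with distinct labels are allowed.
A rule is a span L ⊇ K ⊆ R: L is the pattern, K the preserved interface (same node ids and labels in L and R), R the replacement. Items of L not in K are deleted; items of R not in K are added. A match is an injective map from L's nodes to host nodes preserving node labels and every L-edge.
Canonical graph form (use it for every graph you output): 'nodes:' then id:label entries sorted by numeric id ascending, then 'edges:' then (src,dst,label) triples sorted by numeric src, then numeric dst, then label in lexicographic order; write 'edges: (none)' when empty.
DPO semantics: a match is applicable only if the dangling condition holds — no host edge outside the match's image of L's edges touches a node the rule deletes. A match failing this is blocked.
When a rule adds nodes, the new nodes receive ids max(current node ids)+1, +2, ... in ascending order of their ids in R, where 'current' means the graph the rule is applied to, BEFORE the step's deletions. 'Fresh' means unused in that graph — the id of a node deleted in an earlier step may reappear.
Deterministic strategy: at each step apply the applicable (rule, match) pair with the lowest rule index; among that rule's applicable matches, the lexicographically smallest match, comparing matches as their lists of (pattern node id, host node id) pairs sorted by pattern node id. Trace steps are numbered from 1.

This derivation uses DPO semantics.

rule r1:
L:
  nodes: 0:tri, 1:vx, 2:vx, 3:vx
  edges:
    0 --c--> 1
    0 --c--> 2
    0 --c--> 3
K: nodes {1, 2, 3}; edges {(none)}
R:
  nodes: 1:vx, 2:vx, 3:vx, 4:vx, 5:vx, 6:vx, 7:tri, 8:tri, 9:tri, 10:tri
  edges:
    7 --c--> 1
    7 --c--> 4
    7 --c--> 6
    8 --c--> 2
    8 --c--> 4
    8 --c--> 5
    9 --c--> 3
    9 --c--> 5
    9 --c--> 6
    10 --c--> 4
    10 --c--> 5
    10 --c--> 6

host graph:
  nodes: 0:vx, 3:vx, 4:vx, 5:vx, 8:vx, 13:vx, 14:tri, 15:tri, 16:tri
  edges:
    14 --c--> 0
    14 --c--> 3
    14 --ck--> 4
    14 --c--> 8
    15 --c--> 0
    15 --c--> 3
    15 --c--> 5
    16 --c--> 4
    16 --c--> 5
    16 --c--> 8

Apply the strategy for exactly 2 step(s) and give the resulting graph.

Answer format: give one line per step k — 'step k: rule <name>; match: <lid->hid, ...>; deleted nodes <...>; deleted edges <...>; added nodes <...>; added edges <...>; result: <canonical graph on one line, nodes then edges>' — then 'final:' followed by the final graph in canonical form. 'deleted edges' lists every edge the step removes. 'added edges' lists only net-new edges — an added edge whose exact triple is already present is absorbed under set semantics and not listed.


step 1: rule r1; match: 0->15, 1->0, 2->3, 3->5; deleted nodes 15; deleted edges (15,0,c); (15,3,c); (15,5,c); added nodes 17, 18, 19, 20, 21, 22, 23; added edges (20,0,c); (20,17,c); (20,19,c); (21,3,c); (21,17,c); (21,18,c); (22,5,c); (22,18,c); (22,19,c); (23,17,c); (23,18,c); (23,19,c); result: nodes: 0:vx, 3:vx, 4:vx, 5:vx, 8:vx, 13:vx, 14:tri, 16:tri, 17:vx, 18:vx, 19:vx, 20:tri, 21:tri, 22:tri, 23:tri edges: (14,0,c); (14,3,c); (14,4,ck); (14,8,c); (16,4,c); (16,5,c); (16,8,c); (20,0,c); (20,17,c); (20,19,c); (21,3,c); (21,17,c); (21,18,c); (22,5,c); (22,18,c); (22,19,c); (23,17,c); (23,18,c); (23,19,c)
step 2: rule r1; match: 0->16, 1->4, 2->5, 3->8; deleted nodes 16; deleted edges (16,4,c); (16,5,c); (16,8,c); added nodes 24, 25, 26, 27, 28, 29, 30; added edges (27,4,c); (27,24,c); (27,26,c); (28,5,c); (28,24,c); (28,25,c); (29,8,c); (29,25,c); (29,26,c); (30,24,c); (30,25,c); (30,26,c); result: nodes: 0:vx, 3:vx, 4:vx, 5:vx, 8:vx, 13:vx, 14:tri, 17:vx, 18:vx, 19:vx, 20:tri, 21:tri, 22:tri, 23:tri, 24:vx, 25:vx, 26:vx, 27:tri, 28:tri, 29:tri, 30:tri edges: (14,0,c); (14,3,c); (14,4,ck); (14,8,c); (20,0,c); (20,17,c); (20,19,c); (21,3,c); (21,17,c); (21,18,c); (22,5,c); (22,18,c); (22,19,c); (23,17,c); (23,18,c); (23,19,c); (27,4,c); (27,24,c); (27,26,c); (28,5,c); (28,24,c); (28,25,c); (29,8,c); (29,25,c); (29,26,c); (30,24,c); (30,25,c); (30,26,c)
final:
nodes: 0:vx, 3:vx, 4:vx, 5:vx, 8:vx, 13:vx, 14:tri, 17:vx, 18:vx, 19:vx, 20:tri, 21:tri, 22:tri, 23:tri, 24:vx, 25:vx, 26:vx, 27:tri, 28:tri, 29:tri, 30:tri
edges: (14,0,c); (14,3,c); (14,4,ck); (14,8,c); (20,0,c); (20,17,c); (20,19,c); (21,3,c); (21,17,c); (21,18,c); (22,5,c); (22,18,c); (22,19,c); (23,17,c); (23,18,c); (23,19,c); (27,4,c); (27,24,c); (27,26,c); (28,5,c); (28,24,c); (28,25,c); (29,8,c); (29,25,c); (29,26,c); (30,24,c); (30,25,c); (30,26,c)


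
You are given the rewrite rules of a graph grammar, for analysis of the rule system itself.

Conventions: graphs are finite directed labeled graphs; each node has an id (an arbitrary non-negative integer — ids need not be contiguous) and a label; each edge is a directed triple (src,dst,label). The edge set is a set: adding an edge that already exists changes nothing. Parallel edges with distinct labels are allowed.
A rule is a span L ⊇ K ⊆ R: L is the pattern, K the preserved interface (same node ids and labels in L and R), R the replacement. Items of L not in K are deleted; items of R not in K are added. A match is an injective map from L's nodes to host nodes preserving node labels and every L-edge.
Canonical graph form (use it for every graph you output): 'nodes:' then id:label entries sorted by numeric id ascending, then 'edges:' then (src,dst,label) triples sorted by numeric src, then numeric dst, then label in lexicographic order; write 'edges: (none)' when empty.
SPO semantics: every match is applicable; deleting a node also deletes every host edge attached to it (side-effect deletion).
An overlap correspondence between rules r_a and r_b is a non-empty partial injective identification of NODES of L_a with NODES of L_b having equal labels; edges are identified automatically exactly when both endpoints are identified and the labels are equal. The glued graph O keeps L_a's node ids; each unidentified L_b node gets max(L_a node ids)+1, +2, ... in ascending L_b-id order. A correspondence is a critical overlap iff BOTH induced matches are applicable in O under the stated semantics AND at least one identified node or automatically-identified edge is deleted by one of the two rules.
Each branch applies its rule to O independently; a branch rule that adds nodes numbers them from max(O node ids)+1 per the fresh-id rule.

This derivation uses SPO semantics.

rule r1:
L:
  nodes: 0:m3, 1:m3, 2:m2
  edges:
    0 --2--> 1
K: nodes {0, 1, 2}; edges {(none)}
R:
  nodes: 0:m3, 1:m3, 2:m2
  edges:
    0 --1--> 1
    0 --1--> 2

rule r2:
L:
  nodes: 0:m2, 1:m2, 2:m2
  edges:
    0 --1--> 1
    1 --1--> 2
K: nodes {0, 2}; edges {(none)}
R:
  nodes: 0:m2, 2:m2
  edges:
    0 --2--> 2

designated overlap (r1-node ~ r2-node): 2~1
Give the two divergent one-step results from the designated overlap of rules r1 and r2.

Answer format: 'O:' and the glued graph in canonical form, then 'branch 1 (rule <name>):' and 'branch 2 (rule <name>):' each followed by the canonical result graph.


O:
nodes: 0:m3, 1:m3, 2:m2, 3:m2, 4:m2
edges: (0,1,2); (2,4,1); (3,2,1)
branch 1 (rule r1):
nodes: 0:m3, 1:m3, 2:m2, 3:m2, 4:m2
edges: (0,1,1); (0,2,1); (2,4,1); (3,2,1)
branch 2 (rule r2):
nodes: 0:m3, 1:m3, 3:m2, 4:m2
edges: (0,1,2); (3,4,2)


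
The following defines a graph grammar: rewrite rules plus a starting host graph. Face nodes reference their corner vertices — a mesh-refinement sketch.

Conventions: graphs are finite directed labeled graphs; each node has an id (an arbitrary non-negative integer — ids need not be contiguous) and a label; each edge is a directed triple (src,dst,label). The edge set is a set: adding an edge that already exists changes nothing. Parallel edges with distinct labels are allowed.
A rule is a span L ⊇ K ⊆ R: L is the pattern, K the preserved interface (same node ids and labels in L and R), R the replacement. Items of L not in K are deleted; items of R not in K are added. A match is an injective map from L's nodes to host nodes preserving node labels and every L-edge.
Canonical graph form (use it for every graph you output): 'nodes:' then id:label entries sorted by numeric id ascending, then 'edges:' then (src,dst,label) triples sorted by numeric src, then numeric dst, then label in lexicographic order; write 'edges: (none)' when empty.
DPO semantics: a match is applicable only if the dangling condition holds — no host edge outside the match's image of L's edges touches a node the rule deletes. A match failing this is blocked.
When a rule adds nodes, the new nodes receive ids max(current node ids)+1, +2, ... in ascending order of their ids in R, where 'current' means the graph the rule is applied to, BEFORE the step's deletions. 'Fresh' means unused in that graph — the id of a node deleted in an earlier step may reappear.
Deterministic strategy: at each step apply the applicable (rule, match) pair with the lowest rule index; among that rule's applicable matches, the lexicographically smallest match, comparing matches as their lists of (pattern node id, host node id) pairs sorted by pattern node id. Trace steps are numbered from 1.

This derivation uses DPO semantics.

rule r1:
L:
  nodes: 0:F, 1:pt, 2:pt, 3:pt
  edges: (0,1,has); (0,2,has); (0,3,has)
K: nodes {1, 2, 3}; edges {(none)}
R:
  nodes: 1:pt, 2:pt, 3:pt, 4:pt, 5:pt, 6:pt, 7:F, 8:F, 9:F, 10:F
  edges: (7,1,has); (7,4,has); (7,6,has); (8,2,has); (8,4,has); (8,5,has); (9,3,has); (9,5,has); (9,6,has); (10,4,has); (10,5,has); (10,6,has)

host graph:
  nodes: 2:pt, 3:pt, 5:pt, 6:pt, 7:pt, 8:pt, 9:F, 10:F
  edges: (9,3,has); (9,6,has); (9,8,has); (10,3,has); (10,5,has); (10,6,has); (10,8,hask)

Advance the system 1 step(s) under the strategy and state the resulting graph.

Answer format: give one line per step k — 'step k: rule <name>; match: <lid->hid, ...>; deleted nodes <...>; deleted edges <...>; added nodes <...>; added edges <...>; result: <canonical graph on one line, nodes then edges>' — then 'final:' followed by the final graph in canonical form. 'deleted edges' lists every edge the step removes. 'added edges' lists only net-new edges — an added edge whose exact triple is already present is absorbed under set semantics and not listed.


step 1: rule r1; match: 0->9, 1->3, 2->6, 3->8; deleted nodes 9; deleted edges (9,3,has); (9,6,has); (9,8,has); added nodes 11, 12, 13, 14, 15, 16, 17; added edges (14,3,has); (14,11,has); (14,13,has); (15,6,has); (15,11,has); (15,12,has); (16,8,has); (16,12,has); (16,13,has); (17,11,has); (17,12,has); (17,13,has); result: nodes: 2:pt, 3:pt, 5:pt, 6:pt, 7:pt, 8:pt, 10:F, 11:pt, 12:pt, 13:pt, 14:F, 15:F, 16:F, 17:F edges: (10,3,has); (10,5,has); (10,6,has); (10,8,hask); (14,3,has); (14,11,has); (14,13,has); (15,6,has); (15,11,has); (15,12,has); (16,8,has); (16,12,has); (16,13,has); (17,11,has); (17,12,has); (17,13,has)
final:
nodes: 2:pt, 3:pt, 5:pt, 6:pt, 7:pt, 8:pt, 10:F, 11:pt, 12:pt, 13:pt, 14:F, 15:F, 16:F, 17:F
edges: (10,3,has); (10,5,has); (10,6,has); (10,8,hask); (14,3,has); (14,11,has); (14,13,has); (15,6,has); (15,11,has); (15,12,has); (16,8,has); (16,12,has); (16,13,has); (17,11,has); (17,12,has); (17,13,has)


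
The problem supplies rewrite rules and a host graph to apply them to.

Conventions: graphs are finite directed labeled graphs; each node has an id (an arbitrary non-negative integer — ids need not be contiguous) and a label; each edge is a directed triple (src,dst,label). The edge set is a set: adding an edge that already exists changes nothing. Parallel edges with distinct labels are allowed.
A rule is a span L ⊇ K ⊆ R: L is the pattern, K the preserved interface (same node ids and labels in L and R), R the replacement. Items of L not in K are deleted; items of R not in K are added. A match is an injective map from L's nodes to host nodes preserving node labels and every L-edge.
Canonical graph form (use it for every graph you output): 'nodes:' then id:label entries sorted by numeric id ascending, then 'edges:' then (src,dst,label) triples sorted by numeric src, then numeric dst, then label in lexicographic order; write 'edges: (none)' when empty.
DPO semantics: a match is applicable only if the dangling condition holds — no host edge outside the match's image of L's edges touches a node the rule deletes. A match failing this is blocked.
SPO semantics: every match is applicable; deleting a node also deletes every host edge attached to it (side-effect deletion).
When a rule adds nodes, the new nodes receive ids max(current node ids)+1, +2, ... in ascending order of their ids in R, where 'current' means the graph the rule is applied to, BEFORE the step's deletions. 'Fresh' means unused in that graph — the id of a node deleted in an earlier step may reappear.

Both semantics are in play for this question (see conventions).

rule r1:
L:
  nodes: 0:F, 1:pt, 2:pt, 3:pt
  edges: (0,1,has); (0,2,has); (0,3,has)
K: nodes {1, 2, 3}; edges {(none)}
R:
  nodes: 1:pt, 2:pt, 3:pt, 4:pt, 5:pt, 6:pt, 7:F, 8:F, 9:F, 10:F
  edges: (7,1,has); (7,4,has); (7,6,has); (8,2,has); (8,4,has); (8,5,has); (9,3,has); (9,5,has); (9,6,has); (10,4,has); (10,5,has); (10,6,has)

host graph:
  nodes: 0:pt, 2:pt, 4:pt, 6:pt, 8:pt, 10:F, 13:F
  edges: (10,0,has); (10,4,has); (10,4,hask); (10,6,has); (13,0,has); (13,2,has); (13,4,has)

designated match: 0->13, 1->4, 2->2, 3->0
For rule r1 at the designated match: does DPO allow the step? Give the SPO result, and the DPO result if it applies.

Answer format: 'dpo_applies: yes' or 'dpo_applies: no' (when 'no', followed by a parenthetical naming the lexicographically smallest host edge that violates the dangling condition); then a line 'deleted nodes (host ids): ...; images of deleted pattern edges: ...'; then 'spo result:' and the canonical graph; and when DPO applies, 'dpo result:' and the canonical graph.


dpo_applies: yes
deleted nodes (host ids): 13; images of deleted pattern edges: (13,0,has); (13,2,has); (13,4,has)
spo result:
nodes: 0:pt, 2:pt, 4:pt, 6:pt, 8:pt, 10:F, 14:pt, 15:pt, 16:pt, 17:F, 18:F, 19:F, 20:F
edges: (10,0,has); (10,4,has); (10,4,hask); (10,6,has); (17,4,has); (17,14,has); (17,16,has); (18,2,has); (18,14,has); (18,15,has); (19,0,has); (19,15,has); (19,16,has); (20,14,has); (20,15,has); (20,16,has)
dpo result:
nodes: 0:pt, 2:pt, 4:pt, 6:pt, 8:pt, 10:F, 14:pt, 15:pt, 16:pt, 17:F, 18:F, 19:F, 20:F
edges: (10,0,has); (10,4,has); (10,4,hask); (10,6,has); (17,4,has); (17,14,has); (17,16,has); (18,2,has); (18,14,has); (18,15,has); (19,0,has); (19,15,has); (19,16,has); (20,14,has); (20,15,has); (20,16,has)


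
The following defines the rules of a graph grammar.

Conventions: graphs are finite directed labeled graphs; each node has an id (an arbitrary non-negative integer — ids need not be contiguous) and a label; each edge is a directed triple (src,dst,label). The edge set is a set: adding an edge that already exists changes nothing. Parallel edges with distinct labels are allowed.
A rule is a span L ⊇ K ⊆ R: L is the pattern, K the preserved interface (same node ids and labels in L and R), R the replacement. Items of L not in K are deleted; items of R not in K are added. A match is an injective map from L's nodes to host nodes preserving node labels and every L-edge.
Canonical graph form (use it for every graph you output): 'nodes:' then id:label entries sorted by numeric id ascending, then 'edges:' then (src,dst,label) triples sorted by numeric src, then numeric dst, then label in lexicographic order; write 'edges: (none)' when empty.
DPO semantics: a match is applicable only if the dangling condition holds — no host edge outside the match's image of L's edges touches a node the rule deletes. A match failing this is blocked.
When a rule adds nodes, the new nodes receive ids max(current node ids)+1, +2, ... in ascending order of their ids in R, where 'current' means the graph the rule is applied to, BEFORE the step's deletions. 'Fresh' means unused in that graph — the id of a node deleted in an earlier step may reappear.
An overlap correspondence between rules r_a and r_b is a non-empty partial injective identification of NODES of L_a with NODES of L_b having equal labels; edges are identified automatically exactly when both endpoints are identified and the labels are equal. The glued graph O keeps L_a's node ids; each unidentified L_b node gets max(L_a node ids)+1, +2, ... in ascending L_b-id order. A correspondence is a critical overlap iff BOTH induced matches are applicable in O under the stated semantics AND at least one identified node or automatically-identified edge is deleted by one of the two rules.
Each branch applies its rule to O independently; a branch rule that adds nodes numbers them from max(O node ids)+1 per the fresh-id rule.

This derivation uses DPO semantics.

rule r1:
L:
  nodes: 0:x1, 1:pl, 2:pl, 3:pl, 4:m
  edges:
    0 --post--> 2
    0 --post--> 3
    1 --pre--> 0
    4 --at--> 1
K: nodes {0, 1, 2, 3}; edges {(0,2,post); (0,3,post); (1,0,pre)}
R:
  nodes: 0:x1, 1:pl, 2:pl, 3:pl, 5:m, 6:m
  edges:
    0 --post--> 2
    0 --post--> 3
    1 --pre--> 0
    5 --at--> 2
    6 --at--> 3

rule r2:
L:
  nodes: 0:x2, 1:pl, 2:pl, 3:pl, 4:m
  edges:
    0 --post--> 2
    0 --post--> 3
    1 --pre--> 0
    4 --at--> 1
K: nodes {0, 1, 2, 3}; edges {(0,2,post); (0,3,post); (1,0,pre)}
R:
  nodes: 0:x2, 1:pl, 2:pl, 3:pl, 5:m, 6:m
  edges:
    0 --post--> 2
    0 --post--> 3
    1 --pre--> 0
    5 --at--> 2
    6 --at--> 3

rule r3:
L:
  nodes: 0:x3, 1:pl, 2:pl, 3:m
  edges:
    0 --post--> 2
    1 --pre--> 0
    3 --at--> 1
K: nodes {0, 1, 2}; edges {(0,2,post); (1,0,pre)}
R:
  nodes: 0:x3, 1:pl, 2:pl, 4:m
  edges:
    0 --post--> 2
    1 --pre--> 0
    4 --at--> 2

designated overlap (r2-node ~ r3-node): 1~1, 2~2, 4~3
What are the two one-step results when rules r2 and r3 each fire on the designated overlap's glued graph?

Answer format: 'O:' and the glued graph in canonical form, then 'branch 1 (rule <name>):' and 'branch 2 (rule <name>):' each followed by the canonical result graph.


O:
nodes: 0:x2, 1:pl, 2:pl, 3:pl, 4:m, 5:x3
edges: (0,2,post); (0,3,post); (1,0,pre); (1,5,pre); (4,1,at); (5,2,post)
branch 1 (rule r2):
nodes: 0:x2, 1:pl, 2:pl, 3:pl, 5:x3, 6:m, 7:m
edges: (0,2,post); (0,3,post); (1,0,pre); (1,5,pre); (5,2,post); (6,2,at); (7,3,at)
branch 2 (rule r3):
nodes: 0:x2, 1:pl, 2:pl, 3:pl, 5:x3, 6:m
edges: (0,2,post); (0,3,post); (1,0,pre); (1,5,pre); (5,2,post); (6,2,at)


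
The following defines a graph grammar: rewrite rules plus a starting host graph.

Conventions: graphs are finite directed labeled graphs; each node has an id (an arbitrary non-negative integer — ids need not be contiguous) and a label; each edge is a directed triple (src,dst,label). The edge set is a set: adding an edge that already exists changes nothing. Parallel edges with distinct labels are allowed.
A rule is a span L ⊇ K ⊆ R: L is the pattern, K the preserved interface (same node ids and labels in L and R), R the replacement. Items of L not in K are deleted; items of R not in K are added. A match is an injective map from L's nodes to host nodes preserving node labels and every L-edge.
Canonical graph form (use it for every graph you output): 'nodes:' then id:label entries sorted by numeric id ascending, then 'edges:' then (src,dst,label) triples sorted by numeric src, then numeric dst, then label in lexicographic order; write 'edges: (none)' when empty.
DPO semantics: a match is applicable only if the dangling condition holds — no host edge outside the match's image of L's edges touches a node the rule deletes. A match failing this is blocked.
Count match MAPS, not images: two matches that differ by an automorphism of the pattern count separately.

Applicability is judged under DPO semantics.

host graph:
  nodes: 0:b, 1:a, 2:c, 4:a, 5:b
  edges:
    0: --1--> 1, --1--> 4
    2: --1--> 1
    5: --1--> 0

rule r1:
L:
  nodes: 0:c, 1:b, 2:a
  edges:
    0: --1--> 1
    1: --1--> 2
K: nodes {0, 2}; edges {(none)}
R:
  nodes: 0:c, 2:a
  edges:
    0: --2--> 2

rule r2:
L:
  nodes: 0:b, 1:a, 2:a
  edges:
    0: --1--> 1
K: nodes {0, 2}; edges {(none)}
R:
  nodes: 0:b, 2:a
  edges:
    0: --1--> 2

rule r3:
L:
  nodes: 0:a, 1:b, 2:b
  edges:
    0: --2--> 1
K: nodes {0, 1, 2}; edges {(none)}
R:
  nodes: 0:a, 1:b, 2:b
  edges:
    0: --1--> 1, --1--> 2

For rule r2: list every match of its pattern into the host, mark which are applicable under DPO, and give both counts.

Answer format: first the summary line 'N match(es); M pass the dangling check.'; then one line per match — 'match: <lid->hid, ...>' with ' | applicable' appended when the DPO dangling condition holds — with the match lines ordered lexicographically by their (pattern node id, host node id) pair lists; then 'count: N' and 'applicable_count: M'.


2 match(es); 1 pass the dangling check.
match: 0->0, 1->1, 2->4
match: 0->0, 1->4, 2->1 | applicable
count: 2
applicable_count: 1


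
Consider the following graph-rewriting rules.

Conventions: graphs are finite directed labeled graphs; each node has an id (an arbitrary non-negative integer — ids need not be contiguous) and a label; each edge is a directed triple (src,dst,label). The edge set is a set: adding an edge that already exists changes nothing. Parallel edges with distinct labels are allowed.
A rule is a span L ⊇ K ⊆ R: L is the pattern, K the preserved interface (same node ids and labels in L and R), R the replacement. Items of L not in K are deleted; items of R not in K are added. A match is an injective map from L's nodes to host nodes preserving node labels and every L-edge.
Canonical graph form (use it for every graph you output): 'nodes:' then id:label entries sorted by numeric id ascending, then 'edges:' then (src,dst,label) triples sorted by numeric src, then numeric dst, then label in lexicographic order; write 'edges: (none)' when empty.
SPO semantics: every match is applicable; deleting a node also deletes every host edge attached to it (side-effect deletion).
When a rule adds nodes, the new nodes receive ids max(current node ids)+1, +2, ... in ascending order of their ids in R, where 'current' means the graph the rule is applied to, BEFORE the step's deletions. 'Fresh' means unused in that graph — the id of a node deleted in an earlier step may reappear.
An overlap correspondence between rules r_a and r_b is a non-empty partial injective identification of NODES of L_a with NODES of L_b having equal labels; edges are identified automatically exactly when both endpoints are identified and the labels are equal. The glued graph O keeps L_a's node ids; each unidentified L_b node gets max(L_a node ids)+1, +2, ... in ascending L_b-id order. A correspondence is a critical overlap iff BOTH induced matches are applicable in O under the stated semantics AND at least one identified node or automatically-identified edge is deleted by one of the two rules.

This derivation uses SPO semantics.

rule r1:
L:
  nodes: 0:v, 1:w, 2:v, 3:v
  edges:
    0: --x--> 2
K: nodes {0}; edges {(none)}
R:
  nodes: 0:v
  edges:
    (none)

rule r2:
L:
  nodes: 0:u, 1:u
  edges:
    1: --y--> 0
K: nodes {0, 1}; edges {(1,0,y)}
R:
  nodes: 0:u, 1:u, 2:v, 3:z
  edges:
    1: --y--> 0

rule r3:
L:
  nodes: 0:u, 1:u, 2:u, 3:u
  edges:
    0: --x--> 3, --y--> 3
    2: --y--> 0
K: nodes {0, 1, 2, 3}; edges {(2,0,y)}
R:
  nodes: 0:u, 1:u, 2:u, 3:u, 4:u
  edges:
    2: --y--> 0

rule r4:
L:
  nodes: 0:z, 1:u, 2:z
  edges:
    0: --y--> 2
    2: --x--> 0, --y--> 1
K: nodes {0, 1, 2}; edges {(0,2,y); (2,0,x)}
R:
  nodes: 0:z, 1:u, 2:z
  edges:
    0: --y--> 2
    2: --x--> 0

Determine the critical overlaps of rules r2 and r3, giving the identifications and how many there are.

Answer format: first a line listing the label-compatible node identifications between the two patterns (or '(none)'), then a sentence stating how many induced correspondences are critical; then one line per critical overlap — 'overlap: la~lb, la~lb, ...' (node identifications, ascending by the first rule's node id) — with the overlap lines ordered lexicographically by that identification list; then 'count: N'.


label-compatible node identifications between L(r2) and L(r3): 0~0, 0~1, 0~2, 0~3, 1~0, 1~1, 1~2, 1~3
1 of the induced correspondences is a critical overlap of r2 and r3.
overlap: 0~3, 1~0
count: 1


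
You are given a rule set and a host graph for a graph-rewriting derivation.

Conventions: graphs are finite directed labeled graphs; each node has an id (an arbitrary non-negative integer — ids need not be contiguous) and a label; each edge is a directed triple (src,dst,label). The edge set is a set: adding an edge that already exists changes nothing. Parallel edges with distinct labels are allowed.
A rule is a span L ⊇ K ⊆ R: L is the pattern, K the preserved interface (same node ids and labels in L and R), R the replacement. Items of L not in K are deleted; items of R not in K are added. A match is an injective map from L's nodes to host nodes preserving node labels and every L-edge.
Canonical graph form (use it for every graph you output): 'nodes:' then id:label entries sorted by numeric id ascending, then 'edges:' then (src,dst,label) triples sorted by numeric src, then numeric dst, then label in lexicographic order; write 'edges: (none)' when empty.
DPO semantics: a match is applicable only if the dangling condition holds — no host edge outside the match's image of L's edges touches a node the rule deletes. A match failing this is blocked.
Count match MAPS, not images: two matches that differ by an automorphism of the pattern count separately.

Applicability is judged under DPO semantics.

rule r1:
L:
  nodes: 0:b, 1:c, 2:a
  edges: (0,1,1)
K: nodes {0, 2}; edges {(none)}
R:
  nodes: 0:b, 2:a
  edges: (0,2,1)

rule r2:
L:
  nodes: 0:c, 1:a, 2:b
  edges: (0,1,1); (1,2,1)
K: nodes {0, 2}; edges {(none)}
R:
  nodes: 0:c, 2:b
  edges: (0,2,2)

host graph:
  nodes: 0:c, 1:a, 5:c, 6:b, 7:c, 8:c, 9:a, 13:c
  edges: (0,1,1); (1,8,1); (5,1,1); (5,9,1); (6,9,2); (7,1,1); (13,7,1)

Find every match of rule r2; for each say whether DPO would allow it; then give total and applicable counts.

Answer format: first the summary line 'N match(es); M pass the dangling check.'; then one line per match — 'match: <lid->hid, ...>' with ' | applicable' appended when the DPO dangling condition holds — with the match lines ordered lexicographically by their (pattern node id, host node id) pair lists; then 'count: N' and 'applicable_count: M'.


0 match(es); 0 pass the dangling check.
count: 0
applicable_count: 0


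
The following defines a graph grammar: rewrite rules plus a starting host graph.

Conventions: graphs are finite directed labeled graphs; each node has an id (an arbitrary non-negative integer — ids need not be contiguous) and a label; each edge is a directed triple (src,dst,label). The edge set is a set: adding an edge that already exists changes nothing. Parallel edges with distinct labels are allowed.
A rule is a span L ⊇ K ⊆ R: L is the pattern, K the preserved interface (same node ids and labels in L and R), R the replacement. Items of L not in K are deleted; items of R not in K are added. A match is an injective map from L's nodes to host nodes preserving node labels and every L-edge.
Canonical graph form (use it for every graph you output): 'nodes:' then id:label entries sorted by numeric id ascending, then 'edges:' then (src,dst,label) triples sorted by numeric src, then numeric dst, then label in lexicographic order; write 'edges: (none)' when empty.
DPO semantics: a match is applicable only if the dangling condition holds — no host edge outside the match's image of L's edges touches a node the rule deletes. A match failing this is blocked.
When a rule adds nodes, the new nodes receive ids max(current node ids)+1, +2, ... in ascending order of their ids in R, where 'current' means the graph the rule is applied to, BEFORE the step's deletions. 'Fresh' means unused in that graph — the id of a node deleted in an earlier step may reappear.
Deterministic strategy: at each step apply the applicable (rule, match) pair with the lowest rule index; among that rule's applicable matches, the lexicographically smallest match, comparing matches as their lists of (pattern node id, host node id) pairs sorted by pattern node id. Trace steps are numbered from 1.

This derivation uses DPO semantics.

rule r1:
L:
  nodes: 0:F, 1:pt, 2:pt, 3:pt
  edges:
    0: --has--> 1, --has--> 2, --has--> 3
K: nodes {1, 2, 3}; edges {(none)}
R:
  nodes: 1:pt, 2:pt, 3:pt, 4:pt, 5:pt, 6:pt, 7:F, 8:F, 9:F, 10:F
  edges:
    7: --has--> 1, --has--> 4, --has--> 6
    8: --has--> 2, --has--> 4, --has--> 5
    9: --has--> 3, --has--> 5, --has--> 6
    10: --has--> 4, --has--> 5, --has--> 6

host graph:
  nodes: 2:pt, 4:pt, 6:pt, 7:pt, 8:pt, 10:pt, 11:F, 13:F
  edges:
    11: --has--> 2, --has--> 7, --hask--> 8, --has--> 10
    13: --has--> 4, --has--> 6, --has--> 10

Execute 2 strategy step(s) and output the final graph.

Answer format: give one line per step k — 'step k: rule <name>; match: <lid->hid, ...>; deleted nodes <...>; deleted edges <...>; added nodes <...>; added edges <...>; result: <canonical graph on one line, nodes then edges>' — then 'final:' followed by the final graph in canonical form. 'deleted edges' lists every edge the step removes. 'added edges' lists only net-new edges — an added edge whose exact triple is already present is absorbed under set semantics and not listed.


step 1: rule r1; match: 0->13, 1->4, 2->6, 3->10; deleted nodes 13; deleted edges (13,4,has); (13,6,has); (13,10,has); added nodes 14, 15, 16, 17, 18, 19, 20; added edges (17,4,has); (17,14,has); (17,16,has); (18,6,has); (18,14,has); (18,15,has); (19,10,has); (19,15,has); (19,16,has); (20,14,has); (20,15,has); (20,16,has); result: nodes: 2:pt, 4:pt, 6:pt, 7:pt, 8:pt, 10:pt, 11:F, 14:pt, 15:pt, 16:pt, 17:F, 18:F, 19:F, 20:F edges: (11,2,has); (11,7,has); (11,8,hask); (11,10,has); (17,4,has); (17,14,has); (17,16,has); (18,6,has); (18,14,has); (18,15,has); (19,10,has); (19,15,has); (19,16,has); (20,14,has); (20,15,has); (20,16,has)
step 2: rule r1; match: 0->17, 1->4, 2->14, 3->16; deleted nodes 17; deleted edges (17,4,has); (17,14,has); (17,16,has); added nodes 21, 22, 23, 24, 25, 26, 27; added edges (24,4,has); (24,21,has); (24,23,has); (25,14,has); (25,21,has); (25,22,has); (26,16,has); (26,22,has); (26,23,has); (27,21,has); (27,22,has); (27,23,has); result: nodes: 2:pt, 4:pt, 6:pt, 7:pt, 8:pt, 10:pt, 11:F, 14:pt, 15:pt, 16:pt, 18:F, 19:F, 20:F, 21:pt, 22:pt, 23:pt, 24:F, 25:F, 26:F, 27:F edges: (11,2,has); (11,7,has); (11,8,hask); (11,10,has); (18,6,has); (18,14,has); (18,15,has); (19,10,has); (19,15,has); (19,16,has); (20,14,has); (20,15,has); (20,16,has); (24,4,has); (24,21,has); (24,23,has); (25,14,has); (25,21,has); (25,22,has); (26,16,has); (26,22,has); (26,23,has); (27,21,has); (27,22,has); (27,23,has)
final:
nodes: 2:pt, 4:pt, 6:pt, 7:pt, 8:pt, 10:pt, 11:F, 14:pt, 15:pt, 16:pt, 18:F, 19:F, 20:F, 21:pt, 22:pt, 23:pt, 24:F, 25:F, 26:F, 27:F
edges: (11,2,has); (11,7,has); (11,8,hask); (11,10,has); (18,6,has); (18,14,has); (18,15,has); (19,10,has); (19,15,has); (19,16,has); (20,14,has); (20,15,has); (20,16,has); (24,4,has); (24,21,has); (24,23,has); (25,14,has); (25,21,has); (25,22,has); (26,16,has); (26,22,has); (26,23,has); (27,21,has); (27,22,has); (27,23,has)
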